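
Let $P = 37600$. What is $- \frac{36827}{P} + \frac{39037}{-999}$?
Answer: $- \frac{1504581373}{37562400} \approx -40.056$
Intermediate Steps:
$- \frac{36827}{P} + \frac{39037}{-999} = - \frac{36827}{37600} + \frac{39037}{-999} = \left(-36827\right) \frac{1}{37600} + 39037 \left(- \frac{1}{999}\right) = - \frac{36827}{37600} - \frac{39037}{999} = - \frac{1504581373}{37562400}$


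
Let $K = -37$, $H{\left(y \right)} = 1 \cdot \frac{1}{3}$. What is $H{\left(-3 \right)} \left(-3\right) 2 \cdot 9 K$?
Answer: $666$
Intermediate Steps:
$H{\left(y \right)} = \frac{1}{3}$ ($H{\left(y \right)} = 1 \cdot \frac{1}{3} = \frac{1}{3}$)
$H{\left(-3 \right)} \left(-3\right) 2 \cdot 9 K = \frac{1}{3} \left(-3\right) 2 \cdot 9 \left(-37\right) = \left(-1\right) 2 \cdot 9 \left(-37\right) = \left(-2\right) 9 \left(-37\right) = \left(-18\right) \left(-37\right) = 666$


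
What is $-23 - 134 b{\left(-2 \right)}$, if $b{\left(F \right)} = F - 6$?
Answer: $1049$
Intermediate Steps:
$b{\left(F \right)} = -6 + F$
$-23 - 134 b{\left(-2 \right)} = -23 - 134 \left(-6 - 2\right) = -23 - -1072 = -23 + 1072 = 1049$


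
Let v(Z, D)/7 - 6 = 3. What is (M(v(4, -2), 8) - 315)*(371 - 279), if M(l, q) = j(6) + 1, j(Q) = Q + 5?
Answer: -27876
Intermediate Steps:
j(Q) = 5 + Q
v(Z, D) = 63 (v(Z, D) = 42 + 7*3 = 42 + 21 = 63)
M(l, q) = 12 (M(l, q) = (5 + 6) + 1 = 11 + 1 = 12)
(M(v(4, -2), 8) - 315)*(371 - 279) = (12 - 315)*(371 - 279) = -303*92 = -27876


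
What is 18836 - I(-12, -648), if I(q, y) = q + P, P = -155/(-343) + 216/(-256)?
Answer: 206879949/10976 ≈ 18848.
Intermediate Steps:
P = -4301/10976 (P = -155*(-1/343) + 216*(-1/256) = 155/343 - 27/32 = -4301/10976 ≈ -0.39185)
I(q, y) = -4301/10976 + q (I(q, y) = q - 4301/10976 = -4301/10976 + q)
18836 - I(-12, -648) = 18836 - (-4301/10976 - 12) = 18836 - 1*(-136013/10976) = 18836 + 136013/10976 = 206879949/10976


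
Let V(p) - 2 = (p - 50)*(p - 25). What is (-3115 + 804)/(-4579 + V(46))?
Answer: 2311/4661 ≈ 0.49582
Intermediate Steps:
V(p) = 2 + (-50 + p)*(-25 + p) (V(p) = 2 + (p - 50)*(p - 25) = 2 + (-50 + p)*(-25 + p))
(-3115 + 804)/(-4579 + V(46)) = (-3115 + 804)/(-4579 + (1252 + 46**2 - 75*46)) = -2311/(-4579 + (1252 + 2116 - 3450)) = -2311/(-4579 - 82) = -2311/(-4661) = -2311*(-1/4661) = 2311/4661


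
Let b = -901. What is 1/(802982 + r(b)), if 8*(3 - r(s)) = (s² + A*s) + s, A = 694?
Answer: 4/3119137 ≈ 1.2824e-6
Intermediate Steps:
r(s) = 3 - 695*s/8 - s²/8 (r(s) = 3 - ((s² + 694*s) + s)/8 = 3 - (s² + 695*s)/8 = 3 + (-695*s/8 - s²/8) = 3 - 695*s/8 - s²/8)
1/(802982 + r(b)) = 1/(802982 + (3 - 695/8*(-901) - ⅛*(-901)²)) = 1/(802982 + (3 + 626195/8 - ⅛*811801)) = 1/(802982 + (3 + 626195/8 - 811801/8)) = 1/(802982 - 92791/4) = 1/(3119137/4) = 4/3119137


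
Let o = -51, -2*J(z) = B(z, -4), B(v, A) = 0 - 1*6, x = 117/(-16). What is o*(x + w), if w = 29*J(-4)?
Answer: -65025/16 ≈ -4064.1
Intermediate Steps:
x = -117/16 (x = 117*(-1/16) = -117/16 ≈ -7.3125)
B(v, A) = -6 (B(v, A) = 0 - 6 = -6)
J(z) = 3 (J(z) = -½*(-6) = 3)
w = 87 (w = 29*3 = 87)
o*(x + w) = -51*(-117/16 + 87) = -51*1275/16 = -65025/16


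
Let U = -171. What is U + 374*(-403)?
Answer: -150893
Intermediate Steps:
U + 374*(-403) = -171 + 374*(-403) = -171 - 150722 = -150893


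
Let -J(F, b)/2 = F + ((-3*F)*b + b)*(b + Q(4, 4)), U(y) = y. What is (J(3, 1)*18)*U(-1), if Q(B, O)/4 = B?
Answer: -4788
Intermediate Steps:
Q(B, O) = 4*B
J(F, b) = -2*F - 2*(16 + b)*(b - 3*F*b) (J(F, b) = -2*(F + ((-3*F)*b + b)*(b + 4*4)) = -2*(F + (-3*F*b + b)*(b + 16)) = -2*(F + (b - 3*F*b)*(16 + b)) = -2*(F + (16 + b)*(b - 3*F*b)) = -2*F - 2*(16 + b)*(b - 3*F*b))
(J(3, 1)*18)*U(-1) = ((-32*1 - 2*3 - 2*1² + 6*3*1² + 96*3*1)*18)*(-1) = ((-32 - 6 - 2*1 + 6*3*1 + 288)*18)*(-1) = ((-32 - 6 - 2 + 18 + 288)*18)*(-1) = (266*18)*(-1) = 4788*(-1) = -4788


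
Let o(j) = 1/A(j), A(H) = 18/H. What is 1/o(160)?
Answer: 9/80 ≈ 0.11250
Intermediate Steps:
o(j) = j/18 (o(j) = 1/(18/j) = j/18)
1/o(160) = 1/((1/18)*160) = 1/(80/9) = 9/80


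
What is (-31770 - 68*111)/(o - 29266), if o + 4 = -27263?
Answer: 39318/56533 ≈ 0.69549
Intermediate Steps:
o = -27267 (o = -4 - 27263 = -27267)
(-31770 - 68*111)/(o - 29266) = (-31770 - 68*111)/(-27267 - 29266) = (-31770 - 7548)/(-56533) = -39318*(-1/56533) = 39318/56533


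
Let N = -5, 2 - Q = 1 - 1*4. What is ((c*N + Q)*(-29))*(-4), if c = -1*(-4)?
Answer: -1740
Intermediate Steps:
c = 4
Q = 5 (Q = 2 - (1 - 1*4) = 2 - (1 - 4) = 2 - 1*(-3) = 2 + 3 = 5)
((c*N + Q)*(-29))*(-4) = ((4*(-5) + 5)*(-29))*(-4) = ((-20 + 5)*(-29))*(-4) = -15*(-29)*(-4) = 435*(-4) = -1740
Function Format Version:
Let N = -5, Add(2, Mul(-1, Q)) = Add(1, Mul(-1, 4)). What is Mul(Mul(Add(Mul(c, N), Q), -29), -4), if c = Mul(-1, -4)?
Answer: -1740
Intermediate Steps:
c = 4
Q = 5 (Q = Add(2, Mul(-1, Add(1, Mul(-1, 4)))) = Add(2, Mul(-1, Add(1, -4))) = Add(2, Mul(-1, -3)) = Add(2, 3) = 5)
Mul(Mul(Add(Mul(c, N), Q), -29), -4) = Mul(Mul(Add(Mul(4, -5), 5), -29), -4) = Mul(Mul(Add(-20, 5), -29), -4) = Mul(Mul(-15, -29), -4) = Mul(435, -4) = -1740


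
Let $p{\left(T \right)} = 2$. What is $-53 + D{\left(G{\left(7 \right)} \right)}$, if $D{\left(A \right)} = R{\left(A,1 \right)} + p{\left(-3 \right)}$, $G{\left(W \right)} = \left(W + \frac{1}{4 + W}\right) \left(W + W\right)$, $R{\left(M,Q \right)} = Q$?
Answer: $-50$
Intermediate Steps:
$G{\left(W \right)} = 2 W \left(W + \frac{1}{4 + W}\right)$ ($G{\left(W \right)} = \left(W + \frac{1}{4 + W}\right) 2 W = 2 W \left(W + \frac{1}{4 + W}\right)$)
$D{\left(A \right)} = 3$ ($D{\left(A \right)} = 1 + 2 = 3$)
$-53 + D{\left(G{\left(7 \right)} \right)} = -53 + 3 = -50$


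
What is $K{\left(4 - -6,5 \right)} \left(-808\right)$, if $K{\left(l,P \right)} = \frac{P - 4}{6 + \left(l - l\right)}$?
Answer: $- \frac{404}{3} \approx -134.67$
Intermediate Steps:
$K{\left(l,P \right)} = - \frac{2}{3} + \frac{P}{6}$ ($K{\left(l,P \right)} = \frac{-4 + P}{6 + 0} = \frac{-4 + P}{6} = \left(-4 + P\right) \frac{1}{6} = - \frac{2}{3} + \frac{P}{6}$)
$K{\left(4 - -6,5 \right)} \left(-808\right) = \left(- \frac{2}{3} + \frac{1}{6} \cdot 5\right) \left(-808\right) = \left(- \frac{2}{3} + \frac{5}{6}\right) \left(-808\right) = \frac{1}{6} \left(-808\right) = - \frac{404}{3}$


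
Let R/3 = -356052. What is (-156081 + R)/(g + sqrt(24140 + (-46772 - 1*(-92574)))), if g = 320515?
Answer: -392386322055/102729795283 + 1224237*sqrt(69942)/102729795283 ≈ -3.8164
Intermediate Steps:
R = -1068156 (R = 3*(-356052) = -1068156)
(-156081 + R)/(g + sqrt(24140 + (-46772 - 1*(-92574)))) = (-156081 - 1068156)/(320515 + sqrt(24140 + (-46772 - 1*(-92574)))) = -1224237/(320515 + sqrt(24140 + (-46772 + 92574))) = -1224237/(320515 + sqrt(24140 + 45802)) = -1224237/(320515 + sqrt(69942))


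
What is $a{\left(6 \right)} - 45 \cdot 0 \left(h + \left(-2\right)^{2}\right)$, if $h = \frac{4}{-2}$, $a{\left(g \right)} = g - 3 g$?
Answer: $-12$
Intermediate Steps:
$a{\left(g \right)} = - 2 g$
$h = -2$ ($h = 4 \left(- \frac{1}{2}\right) = -2$)
$a{\left(6 \right)} - 45 \cdot 0 \left(h + \left(-2\right)^{2}\right) = \left(-2\right) 6 - 45 \cdot 0 \left(-2 + \left(-2\right)^{2}\right) = -12 - 45 \cdot 0 \left(-2 + 4\right) = -12 - 45 \cdot 0 \cdot 2 = -12 - 0 = -12 + 0 = -12$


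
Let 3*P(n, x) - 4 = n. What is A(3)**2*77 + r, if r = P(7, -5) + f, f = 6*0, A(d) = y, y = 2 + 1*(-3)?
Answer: 242/3 ≈ 80.667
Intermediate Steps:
y = -1 (y = 2 - 3 = -1)
P(n, x) = 4/3 + n/3
A(d) = -1
f = 0
r = 11/3 (r = (4/3 + (1/3)*7) + 0 = (4/3 + 7/3) + 0 = 11/3 + 0 = 11/3 ≈ 3.6667)
A(3)**2*77 + r = (-1)**2*77 + 11/3 = 1*77 + 11/3 = 77 + 11/3 = 242/3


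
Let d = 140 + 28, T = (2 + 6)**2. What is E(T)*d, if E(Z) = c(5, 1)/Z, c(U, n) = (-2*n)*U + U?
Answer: -105/8 ≈ -13.125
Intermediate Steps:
T = 64 (T = 8**2 = 64)
d = 168
c(U, n) = U - 2*U*n (c(U, n) = -2*U*n + U = U - 2*U*n)
E(Z) = -5/Z (E(Z) = (5*(1 - 2*1))/Z = (5*(1 - 2))/Z = (5*(-1))/Z = -5/Z)
E(T)*d = -5/64*168 = -105/8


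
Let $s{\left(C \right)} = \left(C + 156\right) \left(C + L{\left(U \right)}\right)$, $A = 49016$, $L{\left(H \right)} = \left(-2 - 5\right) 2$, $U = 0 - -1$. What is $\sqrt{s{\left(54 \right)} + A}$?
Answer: $2 \sqrt{14354} \approx 239.62$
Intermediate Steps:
$U = 1$ ($U = 0 + 1 = 1$)
$L{\left(H \right)} = -14$ ($L{\left(H \right)} = \left(-7\right) 2 = -14$)
$s{\left(C \right)} = \left(-14 + C\right) \left(156 + C\right)$ ($s{\left(C \right)} = \left(C + 156\right) \left(C - 14\right) = \left(156 + C\right) \left(-14 + C\right) = \left(-14 + C\right) \left(156 + C\right)$)
$\sqrt{s{\left(54 \right)} + A} = \sqrt{\left(-2184 + 54^{2} + 142 \cdot 54\right) + 49016} = \sqrt{\left(-2184 + 2916 + 7668\right) + 49016} = \sqrt{8400 + 49016} = \sqrt{57416} = 2 \sqrt{14354}$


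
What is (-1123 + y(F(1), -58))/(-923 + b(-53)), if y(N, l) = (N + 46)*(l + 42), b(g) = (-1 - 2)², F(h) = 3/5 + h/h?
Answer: 9423/4570 ≈ 2.0619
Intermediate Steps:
F(h) = 8/5 (F(h) = 3*(⅕) + 1 = ⅗ + 1 = 8/5)
b(g) = 9 (b(g) = (-3)² = 9)
y(N, l) = (42 + l)*(46 + N) (y(N, l) = (46 + N)*(42 + l) = (42 + l)*(46 + N))
(-1123 + y(F(1), -58))/(-923 + b(-53)) = (-1123 + (1932 + 42*(8/5) + 46*(-58) + (8/5)*(-58)))/(-923 + 9) = (-1123 + (1932 + 336/5 - 2668 - 464/5))/(-914) = (-1123 - 3808/5)*(-1/914) = -9423/5*(-1/914) = 9423/4570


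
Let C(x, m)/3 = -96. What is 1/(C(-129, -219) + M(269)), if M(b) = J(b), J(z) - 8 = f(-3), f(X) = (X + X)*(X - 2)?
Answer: -1/250 ≈ -0.0040000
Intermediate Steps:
f(X) = 2*X*(-2 + X) (f(X) = (2*X)*(-2 + X) = 2*X*(-2 + X))
J(z) = 38 (J(z) = 8 + 2*(-3)*(-2 - 3) = 8 + 2*(-3)*(-5) = 8 + 30 = 38)
M(b) = 38
C(x, m) = -288 (C(x, m) = 3*(-96) = -288)
1/(C(-129, -219) + M(269)) = 1/(-288 + 38) = 1/(-250) = -1/250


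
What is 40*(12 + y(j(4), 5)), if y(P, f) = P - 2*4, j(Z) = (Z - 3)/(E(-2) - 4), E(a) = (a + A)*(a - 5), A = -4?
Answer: 3060/19 ≈ 161.05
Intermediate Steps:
E(a) = (-5 + a)*(-4 + a) (E(a) = (a - 4)*(a - 5) = (-4 + a)*(-5 + a) = (-5 + a)*(-4 + a))
j(Z) = -3/38 + Z/38 (j(Z) = (Z - 3)/((20 + (-2)**2 - 9*(-2)) - 4) = (-3 + Z)/((20 + 4 + 18) - 4) = (-3 + Z)/(42 - 4) = (-3 + Z)/38 = (-3 + Z)*(1/38) = -3/38 + Z/38)
y(P, f) = -8 + P (y(P, f) = P - 8 = -8 + P)
40*(12 + y(j(4), 5)) = 40*(12 + (-8 + (-3/38 + (1/38)*4))) = 40*(12 + (-8 + (-3/38 + 2/19))) = 40*(12 + (-8 + 1/38)) = 40*(12 - 303/38) = 40*(153/38) = 3060/19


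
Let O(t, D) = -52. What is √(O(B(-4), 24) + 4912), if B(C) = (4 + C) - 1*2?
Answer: 18*√15 ≈ 69.714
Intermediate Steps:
B(C) = 2 + C (B(C) = (4 + C) - 2 = 2 + C)
√(O(B(-4), 24) + 4912) = √(-52 + 4912) = √4860 = 18*√15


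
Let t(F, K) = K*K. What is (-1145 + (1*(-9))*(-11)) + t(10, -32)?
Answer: -22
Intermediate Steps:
t(F, K) = K**2
(-1145 + (1*(-9))*(-11)) + t(10, -32) = (-1145 + (1*(-9))*(-11)) + (-32)**2 = (-1145 - 9*(-11)) + 1024 = (-1145 + 99) + 1024 = -1046 + 1024 = -22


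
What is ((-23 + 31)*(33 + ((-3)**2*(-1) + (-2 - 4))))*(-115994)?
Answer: -16703136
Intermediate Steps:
((-23 + 31)*(33 + ((-3)**2*(-1) + (-2 - 4))))*(-115994) = (8*(33 + (9*(-1) - 6)))*(-115994) = (8*(33 + (-9 - 6)))*(-115994) = (8*(33 - 15))*(-115994) = (8*18)*(-115994) = 144*(-115994) = -16703136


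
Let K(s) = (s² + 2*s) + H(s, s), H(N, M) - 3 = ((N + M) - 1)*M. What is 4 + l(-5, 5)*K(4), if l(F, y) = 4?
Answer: 224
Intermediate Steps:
H(N, M) = 3 + M*(-1 + M + N) (H(N, M) = 3 + ((N + M) - 1)*M = 3 + ((M + N) - 1)*M = 3 + (-1 + M + N)*M = 3 + M*(-1 + M + N))
K(s) = 3 + s + 3*s² (K(s) = (s² + 2*s) + (3 + s² - s + s*s) = (s² + 2*s) + (3 + s² - s + s²) = (s² + 2*s) + (3 - s + 2*s²) = 3 + s + 3*s²)
4 + l(-5, 5)*K(4) = 4 + 4*(3 + 4 + 3*4²) = 4 + 4*(3 + 4 + 3*16) = 4 + 4*(3 + 4 + 48) = 4 + 4*55 = 4 + 220 = 224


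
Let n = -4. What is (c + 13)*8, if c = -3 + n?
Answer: 48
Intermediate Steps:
c = -7 (c = -3 - 4 = -7)
(c + 13)*8 = (-7 + 13)*8 = 6*8 = 48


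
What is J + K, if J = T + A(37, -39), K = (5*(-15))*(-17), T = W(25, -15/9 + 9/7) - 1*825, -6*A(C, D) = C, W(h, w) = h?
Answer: 2813/6 ≈ 468.83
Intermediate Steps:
A(C, D) = -C/6
T = -800 (T = 25 - 1*825 = 25 - 825 = -800)
K = 1275 (K = -75*(-17) = 1275)
J = -4837/6 (J = -800 - 1/6*37 = -800 - 37/6 = -4837/6 ≈ -806.17)
J + K = -4837/6 + 1275 = 2813/6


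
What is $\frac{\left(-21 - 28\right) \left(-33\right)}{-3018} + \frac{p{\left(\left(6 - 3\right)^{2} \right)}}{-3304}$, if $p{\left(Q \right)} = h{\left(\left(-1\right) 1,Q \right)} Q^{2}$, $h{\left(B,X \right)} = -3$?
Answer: $- \frac{768199}{1661912} \approx -0.46224$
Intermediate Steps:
$p{\left(Q \right)} = - 3 Q^{2}$
$\frac{\left(-21 - 28\right) \left(-33\right)}{-3018} + \frac{p{\left(\left(6 - 3\right)^{2} \right)}}{-3304} = \frac{\left(-21 - 28\right) \left(-33\right)}{-3018} + \frac{\left(-3\right) \left(\left(6 - 3\right)^{2}\right)^{2}}{-3304} = \left(-49\right) \left(-33\right) \left(- \frac{1}{3018}\right) + - 3 \left(3^{2}\right)^{2} \left(- \frac{1}{3304}\right) = 1617 \left(- \frac{1}{3018}\right) + - 3 \cdot 9^{2} \left(- \frac{1}{3304}\right) = - \frac{539}{1006} + \left(-3\right) 81 \left(- \frac{1}{3304}\right) = - \frac{539}{1006} - - \frac{243}{3304} = - \frac{539}{1006} + \frac{243}{3304} = - \frac{768199}{1661912}$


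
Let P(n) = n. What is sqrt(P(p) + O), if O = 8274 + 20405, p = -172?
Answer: sqrt(28507) ≈ 168.84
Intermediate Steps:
O = 28679
sqrt(P(p) + O) = sqrt(-172 + 28679) = sqrt(28507)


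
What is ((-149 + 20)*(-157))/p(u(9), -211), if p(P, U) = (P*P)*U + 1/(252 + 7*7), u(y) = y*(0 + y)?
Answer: -6096153/416695670 ≈ -0.014630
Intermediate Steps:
u(y) = y**2 (u(y) = y*y = y**2)
p(P, U) = 1/301 + U*P**2 (p(P, U) = P**2*U + 1/(252 + 49) = U*P**2 + 1/301 = 1/301 + U*P**2)
((-149 + 20)*(-157))/p(u(9), -211) = ((-149 + 20)*(-157))/(1/301 - 211*(9**2)**2) = (-129*(-157))/(1/301 - 211*81**2) = 20253/(1/301 - 211*6561) = 20253/(1/301 - 1384371) = 20253/(-416695670/301) = 20253*(-301/416695670) = -6096153/416695670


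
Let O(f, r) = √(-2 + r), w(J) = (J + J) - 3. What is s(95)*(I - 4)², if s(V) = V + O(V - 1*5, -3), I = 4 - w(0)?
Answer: 855 + 9*I*√5 ≈ 855.0 + 20.125*I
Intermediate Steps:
w(J) = -3 + 2*J (w(J) = 2*J - 3 = -3 + 2*J)
I = 7 (I = 4 - (-3 + 2*0) = 4 - (-3 + 0) = 4 - 1*(-3) = 4 + 3 = 7)
s(V) = V + I*√5 (s(V) = V + √(-2 - 3) = V + √(-5) = V + I*√5)
s(95)*(I - 4)² = (95 + I*√5)*(7 - 4)² = (95 + I*√5)*3² = (95 + I*√5)*9 = 855 + 9*I*√5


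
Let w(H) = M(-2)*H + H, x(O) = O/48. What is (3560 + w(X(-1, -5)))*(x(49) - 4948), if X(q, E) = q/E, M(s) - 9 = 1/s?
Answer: -563860643/32 ≈ -1.7621e+7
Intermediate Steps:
M(s) = 9 + 1/s
x(O) = O/48 (x(O) = O*(1/48) = O/48)
w(H) = 19*H/2 (w(H) = (9 + 1/(-2))*H + H = (9 - ½)*H + H = 17*H/2 + H = 19*H/2)
(3560 + w(X(-1, -5)))*(x(49) - 4948) = (3560 + 19*(-1/(-5))/2)*((1/48)*49 - 4948) = (3560 + 19*(-1*(-⅕))/2)*(49/48 - 4948) = (3560 + (19/2)*(⅕))*(-237455/48) = (3560 + 19/10)*(-237455/48) = (35619/10)*(-237455/48) = -563860643/32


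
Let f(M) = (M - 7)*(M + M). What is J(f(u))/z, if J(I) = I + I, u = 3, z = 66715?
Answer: -48/66715 ≈ -0.00071948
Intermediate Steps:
f(M) = 2*M*(-7 + M) (f(M) = (-7 + M)*(2*M) = 2*M*(-7 + M))
J(I) = 2*I
J(f(u))/z = (2*(2*3*(-7 + 3)))/66715 = (2*(2*3*(-4)))*(1/66715) = (2*(-24))*(1/66715) = -48*1/66715 = -48/66715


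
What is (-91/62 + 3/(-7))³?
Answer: -557441767/81746504 ≈ -6.8192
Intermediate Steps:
(-91/62 + 3/(-7))³ = (-91*1/62 + 3*(-⅐))³ = (-91/62 - 3/7)³ = (-823/434)³ = -557441767/81746504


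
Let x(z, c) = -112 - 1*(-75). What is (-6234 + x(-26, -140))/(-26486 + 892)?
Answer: 6271/25594 ≈ 0.24502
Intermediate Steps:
x(z, c) = -37 (x(z, c) = -112 + 75 = -37)
(-6234 + x(-26, -140))/(-26486 + 892) = (-6234 - 37)/(-26486 + 892) = -6271/(-25594) = -6271*(-1/25594) = 6271/25594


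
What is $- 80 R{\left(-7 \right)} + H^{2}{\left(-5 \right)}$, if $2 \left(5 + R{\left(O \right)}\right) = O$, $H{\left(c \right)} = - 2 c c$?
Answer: $3180$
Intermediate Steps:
$H{\left(c \right)} = - 2 c^{2}$
$R{\left(O \right)} = -5 + \frac{O}{2}$
$- 80 R{\left(-7 \right)} + H^{2}{\left(-5 \right)} = - 80 \left(-5 + \frac{1}{2} \left(-7\right)\right) + \left(- 2 \left(-5\right)^{2}\right)^{2} = - 80 \left(-5 - \frac{7}{2}\right) + \left(\left(-2\right) 25\right)^{2} = \left(-80\right) \left(- \frac{17}{2}\right) + \left(-50\right)^{2} = 680 + 2500 = 3180$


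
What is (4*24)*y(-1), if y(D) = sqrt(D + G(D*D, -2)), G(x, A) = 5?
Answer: 192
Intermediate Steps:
y(D) = sqrt(5 + D) (y(D) = sqrt(D + 5) = sqrt(5 + D))
(4*24)*y(-1) = (4*24)*sqrt(5 - 1) = 96*sqrt(4) = 96*2 = 192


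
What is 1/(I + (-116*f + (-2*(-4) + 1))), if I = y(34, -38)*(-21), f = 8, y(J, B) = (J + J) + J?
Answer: -1/3061 ≈ -0.00032669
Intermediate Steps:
y(J, B) = 3*J (y(J, B) = 2*J + J = 3*J)
I = -2142 (I = (3*34)*(-21) = 102*(-21) = -2142)
1/(I + (-116*f + (-2*(-4) + 1))) = 1/(-2142 + (-116*8 + (-2*(-4) + 1))) = 1/(-2142 + (-928 + (8 + 1))) = 1/(-2142 + (-928 + 9)) = 1/(-2142 - 919) = 1/(-3061) = -1/3061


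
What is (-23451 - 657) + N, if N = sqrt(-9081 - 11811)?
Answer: -24108 + 2*I*sqrt(5223) ≈ -24108.0 + 144.54*I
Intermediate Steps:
N = 2*I*sqrt(5223) (N = sqrt(-20892) = 2*I*sqrt(5223) ≈ 144.54*I)
(-23451 - 657) + N = (-23451 - 657) + 2*I*sqrt(5223) = -24108 + 2*I*sqrt(5223)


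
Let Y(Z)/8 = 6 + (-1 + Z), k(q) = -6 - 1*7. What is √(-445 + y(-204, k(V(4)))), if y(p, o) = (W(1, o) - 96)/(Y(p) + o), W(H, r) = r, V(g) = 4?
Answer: 2*I*√286539045/1605 ≈ 21.093*I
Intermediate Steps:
k(q) = -13 (k(q) = -6 - 7 = -13)
Y(Z) = 40 + 8*Z (Y(Z) = 8*(6 + (-1 + Z)) = 8*(5 + Z) = 40 + 8*Z)
y(p, o) = (-96 + o)/(40 + o + 8*p) (y(p, o) = (o - 96)/((40 + 8*p) + o) = (-96 + o)/(40 + o + 8*p))
√(-445 + y(-204, k(V(4)))) = √(-445 + (-96 - 13)/(40 - 13 + 8*(-204))) = √(-445 - 109/(40 - 13 - 1632)) = √(-445 - 109/(-1605)) = √(-445 - 1/1605*(-109)) = √(-445 + 109/1605) = √(-714116/1605) = 2*I*√286539045/1605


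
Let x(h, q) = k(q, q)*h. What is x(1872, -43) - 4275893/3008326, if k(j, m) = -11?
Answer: -61951724885/3008326 ≈ -20593.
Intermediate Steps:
x(h, q) = -11*h
x(1872, -43) - 4275893/3008326 = -11*1872 - 4275893/3008326 = -20592 - 4275893/3008326 = -61951724885/3008326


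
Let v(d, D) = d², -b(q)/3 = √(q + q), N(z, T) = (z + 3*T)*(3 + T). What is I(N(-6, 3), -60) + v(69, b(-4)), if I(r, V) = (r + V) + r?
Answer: 4737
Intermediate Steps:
N(z, T) = (3 + T)*(z + 3*T)
b(q) = -3*√2*√q (b(q) = -3*√(q + q) = -3*√2*√q)
I(r, V) = V + 2*r (I(r, V) = (V + r) + r = V + 2*r)
I(N(-6, 3), -60) + v(69, b(-4)) = (-60 + 2*(3*(-6) + 3*3² + 9*3 + 3*(-6))) + 69² = (-60 + 2*(-18 + 3*9 + 27 - 18)) + 4761 = (-60 + 2*(-18 + 27 + 27 - 18)) + 4761 = (-60 + 2*18) + 4761 = (-60 + 36) + 4761 = -24 + 4761 = 4737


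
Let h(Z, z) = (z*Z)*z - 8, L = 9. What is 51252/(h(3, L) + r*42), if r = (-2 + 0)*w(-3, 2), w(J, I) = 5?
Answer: -51252/185 ≈ -277.04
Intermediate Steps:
r = -10 (r = (-2 + 0)*5 = -2*5 = -10)
h(Z, z) = -8 + Z*z² (h(Z, z) = (Z*z)*z - 8 = Z*z² - 8 = -8 + Z*z²)
51252/(h(3, L) + r*42) = 51252/((-8 + 3*9²) - 10*42) = 51252/((-8 + 3*81) - 420) = 51252/((-8 + 243) - 420) = 51252/(235 - 420) = 51252/(-185) = 51252*(-1/185) = -51252/185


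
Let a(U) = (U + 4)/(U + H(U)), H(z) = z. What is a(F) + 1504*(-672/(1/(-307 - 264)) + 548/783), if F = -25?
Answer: 22593617725243/39150 ≈ 5.7710e+8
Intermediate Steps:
a(U) = (4 + U)/(2*U) (a(U) = (U + 4)/(U + U) = (4 + U)/((2*U)) = (4 + U)*(1/(2*U)) = (4 + U)/(2*U))
a(F) + 1504*(-672/(1/(-307 - 264)) + 548/783) = (½)*(4 - 25)/(-25) + 1504*(-672/(1/(-307 - 264)) + 548/783) = (½)*(-1/25)*(-21) + 1504*(-672/(1/(-571)) + 548*(1/783)) = 21/50 + 1504*(-672/(-1/571) + 548/783) = 21/50 + 1504*(-672*(-571) + 548/783) = 21/50 + 1504*(383712 + 548/783) = 21/50 + 1504*(300447044/783) = 21/50 + 451872354176/783 = 22593617725243/39150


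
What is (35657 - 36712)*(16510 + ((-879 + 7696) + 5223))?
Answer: -30120250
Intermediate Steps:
(35657 - 36712)*(16510 + ((-879 + 7696) + 5223)) = -1055*(16510 + (6817 + 5223)) = -1055*(16510 + 12040) = -1055*28550 = -30120250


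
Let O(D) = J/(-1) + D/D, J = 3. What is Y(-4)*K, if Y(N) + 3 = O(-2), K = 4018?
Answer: -20090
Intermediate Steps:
O(D) = -2 (O(D) = 3/(-1) + D/D = 3*(-1) + 1 = -3 + 1 = -2)
Y(N) = -5 (Y(N) = -3 - 2 = -5)
Y(-4)*K = -5*4018 = -20090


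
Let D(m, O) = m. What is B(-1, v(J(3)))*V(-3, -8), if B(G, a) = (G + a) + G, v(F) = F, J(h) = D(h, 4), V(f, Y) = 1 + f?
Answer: -2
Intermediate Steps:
J(h) = h
B(G, a) = a + 2*G
B(-1, v(J(3)))*V(-3, -8) = (3 + 2*(-1))*(1 - 3) = (3 - 2)*(-2) = 1*(-2) = -2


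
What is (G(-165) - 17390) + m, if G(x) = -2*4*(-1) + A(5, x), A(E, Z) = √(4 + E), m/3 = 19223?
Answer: 40290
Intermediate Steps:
m = 57669 (m = 3*19223 = 57669)
G(x) = 11 (G(x) = -2*4*(-1) + √(4 + 5) = -8*(-1) + √9 = 8 + 3 = 11)
(G(-165) - 17390) + m = (11 - 17390) + 57669 = -17379 + 57669 = 40290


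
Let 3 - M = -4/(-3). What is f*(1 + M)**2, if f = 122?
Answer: 7808/9 ≈ 867.56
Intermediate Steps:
M = 5/3 (M = 3 - (-4)/(-3) = 3 - (-4)*(-1)/3 = 3 - 1*4/3 = 3 - 4/3 = 5/3 ≈ 1.6667)
f*(1 + M)**2 = 122*(1 + 5/3)**2 = 122*(8/3)**2 = 122*(64/9) = 7808/9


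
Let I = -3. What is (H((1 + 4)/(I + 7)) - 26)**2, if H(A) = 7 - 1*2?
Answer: 441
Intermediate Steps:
H(A) = 5 (H(A) = 7 - 2 = 5)
(H((1 + 4)/(I + 7)) - 26)**2 = (5 - 26)**2 = (-21)**2 = 441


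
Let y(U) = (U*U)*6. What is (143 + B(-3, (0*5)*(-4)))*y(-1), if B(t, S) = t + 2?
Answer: 852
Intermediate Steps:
B(t, S) = 2 + t
y(U) = 6*U² (y(U) = U²*6 = 6*U²)
(143 + B(-3, (0*5)*(-4)))*y(-1) = (143 + (2 - 3))*(6*(-1)²) = (143 - 1)*(6*1) = 142*6 = 852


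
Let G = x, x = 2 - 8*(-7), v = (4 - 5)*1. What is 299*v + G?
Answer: -241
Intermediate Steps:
v = -1 (v = -1*1 = -1)
x = 58 (x = 2 + 56 = 58)
G = 58
299*v + G = 299*(-1) + 58 = -299 + 58 = -241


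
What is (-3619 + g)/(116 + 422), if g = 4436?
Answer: 817/538 ≈ 1.5186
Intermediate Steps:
(-3619 + g)/(116 + 422) = (-3619 + 4436)/(116 + 422) = 817/538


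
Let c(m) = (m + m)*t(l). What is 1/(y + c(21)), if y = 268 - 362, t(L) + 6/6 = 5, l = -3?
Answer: 1/74 ≈ 0.013514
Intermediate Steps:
t(L) = 4 (t(L) = -1 + 5 = 4)
c(m) = 8*m (c(m) = (m + m)*4 = (2*m)*4 = 8*m)
y = -94
1/(y + c(21)) = 1/(-94 + 8*21) = 1/(-94 + 168) = 1/74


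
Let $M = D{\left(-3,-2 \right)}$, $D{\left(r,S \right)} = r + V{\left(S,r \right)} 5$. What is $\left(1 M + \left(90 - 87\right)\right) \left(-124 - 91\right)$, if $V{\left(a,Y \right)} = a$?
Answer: $2150$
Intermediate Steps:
$D{\left(r,S \right)} = r + 5 S$ ($D{\left(r,S \right)} = r + S 5 = r + 5 S$)
$M = -13$ ($M = -3 + 5 \left(-2\right) = -3 - 10 = -13$)
$\left(1 M + \left(90 - 87\right)\right) \left(-124 - 91\right) = \left(1 \left(-13\right) + \left(90 - 87\right)\right) \left(-124 - 91\right) = \left(-13 + \left(90 - 87\right)\right) \left(-215\right) = \left(-13 + 3\right) \left(-215\right) = \left(-10\right) \left(-215\right) = 2150$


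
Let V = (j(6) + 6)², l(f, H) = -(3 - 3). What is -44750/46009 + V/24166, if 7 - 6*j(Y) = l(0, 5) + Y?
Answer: -38868439679/40026725784 ≈ -0.97106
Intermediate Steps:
l(f, H) = 0 (l(f, H) = -1*0 = 0)
j(Y) = 7/6 - Y/6 (j(Y) = 7/6 - (0 + Y)/6 = 7/6 - Y/6)
V = 1369/36 (V = ((7/6 - ⅙*6) + 6)² = ((7/6 - 1) + 6)² = (⅙ + 6)² = (37/6)² = 1369/36 ≈ 38.028)
-44750/46009 + V/24166 = -44750/46009 + (1369/36)/24166 = -44750*1/46009 + (1369/36)*(1/24166) = -44750/46009 + 1369/869976 = -38868439679/40026725784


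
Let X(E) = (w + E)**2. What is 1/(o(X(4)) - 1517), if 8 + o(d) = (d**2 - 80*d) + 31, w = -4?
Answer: -1/1494 ≈ -0.00066934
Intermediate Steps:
X(E) = (-4 + E)**2
o(d) = 23 + d**2 - 80*d (o(d) = -8 + ((d**2 - 80*d) + 31) = -8 + (31 + d**2 - 80*d) = 23 + d**2 - 80*d)
1/(o(X(4)) - 1517) = 1/((23 + ((-4 + 4)**2)**2 - 80*(-4 + 4)**2) - 1517) = 1/((23 + (0**2)**2 - 80*0**2) - 1517) = 1/((23 + 0**2 - 80*0) - 1517) = 1/((23 + 0 + 0) - 1517) = 1/(23 - 1517) = 1/(-1494) = -1/1494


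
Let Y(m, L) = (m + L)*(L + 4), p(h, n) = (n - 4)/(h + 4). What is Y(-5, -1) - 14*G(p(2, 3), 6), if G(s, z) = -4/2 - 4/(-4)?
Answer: -4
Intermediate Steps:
p(h, n) = (-4 + n)/(4 + h)
Y(m, L) = (4 + L)*(L + m) (Y(m, L) = (L + m)*(4 + L) = (4 + L)*(L + m))
G(s, z) = -1 (G(s, z) = -4*½ - 4*(-¼) = -2 + 1 = -1)
Y(-5, -1) - 14*G(p(2, 3), 6) = ((-1)² + 4*(-1) + 4*(-5) - 1*(-5)) - 14*(-1) = (1 - 4 - 20 + 5) + 14 = -18 + 14 = -4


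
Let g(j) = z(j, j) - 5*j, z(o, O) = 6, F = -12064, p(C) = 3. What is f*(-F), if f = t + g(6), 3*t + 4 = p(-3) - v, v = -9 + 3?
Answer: -808288/3 ≈ -2.6943e+5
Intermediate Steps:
v = -6
t = 5/3 (t = -4/3 + (3 - 1*(-6))/3 = -4/3 + (3 + 6)/3 = -4/3 + (⅓)*9 = -4/3 + 3 = 5/3 ≈ 1.6667)
g(j) = 6 - 5*j
f = -67/3 (f = 5/3 + (6 - 5*6) = 5/3 + (6 - 30) = 5/3 - 24 = -67/3 ≈ -22.333)
f*(-F) = -(-67)*(-12064)/3 = -67/3*12064 = -808288/3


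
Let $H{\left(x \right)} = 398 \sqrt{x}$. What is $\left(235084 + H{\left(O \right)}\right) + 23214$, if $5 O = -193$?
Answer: $258298 + \frac{398 i \sqrt{965}}{5} \approx 2.583 \cdot 10^{5} + 2472.7 i$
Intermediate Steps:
$O = - \frac{193}{5}$ ($O = \frac{1}{5} \left(-193\right) = - \frac{193}{5} \approx -38.6$)
$\left(235084 + H{\left(O \right)}\right) + 23214 = \left(235084 + 398 \sqrt{- \frac{193}{5}}\right) + 23214 = \left(235084 + 398 \frac{i \sqrt{965}}{5}\right) + 23214 = \left(235084 + \frac{398 i \sqrt{965}}{5}\right) + 23214 = 258298 + \frac{398 i \sqrt{965}}{5}$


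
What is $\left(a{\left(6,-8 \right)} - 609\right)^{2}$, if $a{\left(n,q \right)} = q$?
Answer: $380689$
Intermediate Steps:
$\left(a{\left(6,-8 \right)} - 609\right)^{2} = \left(-8 - 609\right)^{2} = \left(-617\right)^{2} = 380689$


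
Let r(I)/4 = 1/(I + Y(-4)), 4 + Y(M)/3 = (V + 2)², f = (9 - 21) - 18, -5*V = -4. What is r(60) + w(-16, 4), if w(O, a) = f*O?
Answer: 214585/447 ≈ 480.06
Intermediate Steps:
V = ⅘ (V = -⅕*(-4) = ⅘ ≈ 0.80000)
f = -30 (f = -12 - 18 = -30)
Y(M) = 288/25 (Y(M) = -12 + 3*(⅘ + 2)² = -12 + 3*(14/5)² = -12 + 3*(196/25) = -12 + 588/25 = 288/25)
w(O, a) = -30*O
r(I) = 4/(288/25 + I) (r(I) = 4/(I + 288/25) = 4/(288/25 + I))
r(60) + w(-16, 4) = 100/(288 + 25*60) - 30*(-16) = 100/(288 + 1500) + 480 = 100/1788 + 480 = 100*(1/1788) + 480 = 25/447 + 480 = 214585/447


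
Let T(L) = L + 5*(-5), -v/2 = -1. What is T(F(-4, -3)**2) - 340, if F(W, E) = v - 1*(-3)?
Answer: -340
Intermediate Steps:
v = 2 (v = -2*(-1) = 2)
F(W, E) = 5 (F(W, E) = 2 - 1*(-3) = 2 + 3 = 5)
T(L) = -25 + L (T(L) = L - 25 = -25 + L)
T(F(-4, -3)**2) - 340 = (-25 + 5**2) - 340 = (-25 + 25) - 340 = 0 - 340 = -340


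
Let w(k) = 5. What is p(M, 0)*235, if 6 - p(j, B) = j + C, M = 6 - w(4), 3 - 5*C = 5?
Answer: 1269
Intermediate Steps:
C = -⅖ (C = ⅗ - ⅕*5 = ⅗ - 1 = -⅖ ≈ -0.40000)
M = 1 (M = 6 - 1*5 = 6 - 5 = 1)
p(j, B) = 32/5 - j (p(j, B) = 6 - (j - ⅖) = 6 - (-⅖ + j) = 6 + (⅖ - j) = 32/5 - j)
p(M, 0)*235 = (32/5 - 1*1)*235 = (32/5 - 1)*235 = (27/5)*235 = 1269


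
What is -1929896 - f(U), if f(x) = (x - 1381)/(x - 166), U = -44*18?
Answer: -1848842541/958 ≈ -1.9299e+6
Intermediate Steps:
U = -792
f(x) = (-1381 + x)/(-166 + x)
-1929896 - f(U) = -1929896 - (-1381 - 792)/(-166 - 792) = -1929896 - (-2173)/(-958) = -1929896 - (-1)*(-2173)/958 = -1929896 - 1*2173/958 = -1929896 - 2173/958 = -1848842541/958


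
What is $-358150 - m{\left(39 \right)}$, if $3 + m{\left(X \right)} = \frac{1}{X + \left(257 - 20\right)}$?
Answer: $- \frac{98848573}{276} \approx -3.5815 \cdot 10^{5}$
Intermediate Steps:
$m{\left(X \right)} = -3 + \frac{1}{237 + X}$ ($m{\left(X \right)} = -3 + \frac{1}{X + \left(257 - 20\right)} = -3 + \frac{1}{X + 237} = -3 + \frac{1}{237 + X}$)
$-358150 - m{\left(39 \right)} = -358150 - \frac{-710 - 117}{237 + 39} = -358150 - \frac{-710 - 117}{276} = -358150 - \frac{1}{276} \left(-827\right) = -358150 - - \frac{827}{276} = -358150 + \frac{827}{276} = - \frac{98848573}{276}$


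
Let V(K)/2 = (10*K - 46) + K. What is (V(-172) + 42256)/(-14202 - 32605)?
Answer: -38380/46807 ≈ -0.81996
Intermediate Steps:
V(K) = -92 + 22*K (V(K) = 2*((10*K - 46) + K) = 2*((-46 + 10*K) + K) = 2*(-46 + 11*K) = -92 + 22*K)
(V(-172) + 42256)/(-14202 - 32605) = ((-92 + 22*(-172)) + 42256)/(-14202 - 32605) = ((-92 - 3784) + 42256)/(-46807) = (-3876 + 42256)*(-1/46807) = 38380*(-1/46807) = -38380/46807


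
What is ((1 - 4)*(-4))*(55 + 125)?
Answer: 2160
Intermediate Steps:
((1 - 4)*(-4))*(55 + 125) = -3*(-4)*180 = 12*180 = 2160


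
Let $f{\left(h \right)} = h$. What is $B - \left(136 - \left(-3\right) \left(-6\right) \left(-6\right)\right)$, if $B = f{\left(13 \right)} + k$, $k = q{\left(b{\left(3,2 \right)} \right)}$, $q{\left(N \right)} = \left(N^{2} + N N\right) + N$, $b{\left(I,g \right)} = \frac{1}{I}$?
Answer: $- \frac{2074}{9} \approx -230.44$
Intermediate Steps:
$q{\left(N \right)} = N + 2 N^{2}$ ($q{\left(N \right)} = \left(N^{2} + N^{2}\right) + N = 2 N^{2} + N = N + 2 N^{2}$)
$k = \frac{5}{9}$ ($k = \frac{1 + \frac{2}{3}}{3} = \frac{1}{3} \cdot \frac{5}{3} = \frac{5}{9} \approx 0.55556$)
$B = \frac{122}{9}$ ($B = 13 + \frac{5}{9} = \frac{122}{9} \approx 13.556$)
$B - \left(136 - \left(-3\right) \left(-6\right) \left(-6\right)\right) = \frac{122}{9} - \left(136 - \left(-3\right) \left(-6\right) \left(-6\right)\right) = \frac{122}{9} - \left(136 - 18 \left(-6\right)\right) = \frac{122}{9} - \left(136 - -108\right) = \frac{122}{9} - \left(136 + 108\right) = \frac{122}{9} - 244 = - \frac{2074}{9}$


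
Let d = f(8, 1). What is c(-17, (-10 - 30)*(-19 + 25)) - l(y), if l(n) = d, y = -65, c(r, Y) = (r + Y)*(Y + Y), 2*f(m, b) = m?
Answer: 123356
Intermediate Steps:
f(m, b) = m/2
c(r, Y) = 2*Y*(Y + r) (c(r, Y) = (Y + r)*(2*Y) = 2*Y*(Y + r))
d = 4 (d = (1/2)*8 = 4)
l(n) = 4
c(-17, (-10 - 30)*(-19 + 25)) - l(y) = 2*((-10 - 30)*(-19 + 25))*((-10 - 30)*(-19 + 25) - 17) - 1*4 = 2*(-40*6)*(-40*6 - 17) - 4 = 2*(-240)*(-240 - 17) - 4 = 2*(-240)*(-257) - 4 = 123360 - 4 = 123356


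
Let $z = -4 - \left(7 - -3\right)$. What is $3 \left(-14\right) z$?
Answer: $588$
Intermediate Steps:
$z = -14$ ($z = -4 - \left(7 + 3\right) = -4 - 10 = -14$)
$3 \left(-14\right) z = 3 \left(-14\right) \left(-14\right) = \left(-42\right) \left(-14\right) = 588$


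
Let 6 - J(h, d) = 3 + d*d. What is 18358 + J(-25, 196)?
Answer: -20055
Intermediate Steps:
J(h, d) = 3 - d² (J(h, d) = 6 - (3 + d*d) = 6 - (3 + d²) = 6 + (-3 - d²) = 3 - d²)
18358 + J(-25, 196) = 18358 + (3 - 1*196²) = 18358 + (3 - 1*38416) = 18358 + (3 - 38416) = 18358 - 38413 = -20055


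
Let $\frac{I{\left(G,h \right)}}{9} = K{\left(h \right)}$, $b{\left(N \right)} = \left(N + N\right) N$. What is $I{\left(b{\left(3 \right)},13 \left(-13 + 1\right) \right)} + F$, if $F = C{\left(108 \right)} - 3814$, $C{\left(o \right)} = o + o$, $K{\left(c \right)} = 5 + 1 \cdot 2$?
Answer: $-3535$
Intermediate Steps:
$K{\left(c \right)} = 7$ ($K{\left(c \right)} = 5 + 2 = 7$)
$b{\left(N \right)} = 2 N^{2}$ ($b{\left(N \right)} = 2 N N = 2 N^{2}$)
$I{\left(G,h \right)} = 63$ ($I{\left(G,h \right)} = 9 \cdot 7 = 63$)
$C{\left(o \right)} = 2 o$
$F = -3598$ ($F = 2 \cdot 108 - 3814 = 216 - 3814 = -3598$)
$I{\left(b{\left(3 \right)},13 \left(-13 + 1\right) \right)} + F = 63 - 3598 = -3535$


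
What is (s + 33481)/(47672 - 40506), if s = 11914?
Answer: 45395/7166 ≈ 6.3348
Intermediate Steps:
(s + 33481)/(47672 - 40506) = (11914 + 33481)/(47672 - 40506) = 45395/7166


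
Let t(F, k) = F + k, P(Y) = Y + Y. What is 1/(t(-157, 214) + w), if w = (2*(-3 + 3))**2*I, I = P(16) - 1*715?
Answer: 1/57 ≈ 0.017544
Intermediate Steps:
P(Y) = 2*Y
I = -683 (I = 2*16 - 1*715 = 32 - 715 = -683)
w = 0 (w = (2*(-3 + 3))**2*(-683) = (2*0)**2*(-683) = 0**2*(-683) = 0*(-683) = 0)
1/(t(-157, 214) + w) = 1/((-157 + 214) + 0) = 1/(57 + 0) = 1/57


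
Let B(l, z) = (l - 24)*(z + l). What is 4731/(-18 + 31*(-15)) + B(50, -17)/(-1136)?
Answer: -964805/91448 ≈ -10.550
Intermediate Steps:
B(l, z) = (-24 + l)*(l + z)
4731/(-18 + 31*(-15)) + B(50, -17)/(-1136) = 4731/(-18 + 31*(-15)) + (50² - 24*50 - 24*(-17) + 50*(-17))/(-1136) = 4731/(-18 - 465) + (2500 - 1200 + 408 - 850)*(-1/1136) = 4731/(-483) + 858*(-1/1136) = 4731*(-1/483) - 429/568 = -1577/161 - 429/568 = -964805/91448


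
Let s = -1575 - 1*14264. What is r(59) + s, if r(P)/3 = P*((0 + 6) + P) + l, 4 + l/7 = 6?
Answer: -4292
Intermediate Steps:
l = 14 (l = -28 + 7*6 = -28 + 42 = 14)
r(P) = 42 + 3*P*(6 + P) (r(P) = 3*(P*((0 + 6) + P) + 14) = 3*(P*(6 + P) + 14) = 3*(14 + P*(6 + P)) = 42 + 3*P*(6 + P))
s = -15839 (s = -1575 - 14264 = -15839)
r(59) + s = (42 + 3*59² + 18*59) - 15839 = (42 + 3*3481 + 1062) - 15839 = (42 + 10443 + 1062) - 15839 = 11547 - 15839 = -4292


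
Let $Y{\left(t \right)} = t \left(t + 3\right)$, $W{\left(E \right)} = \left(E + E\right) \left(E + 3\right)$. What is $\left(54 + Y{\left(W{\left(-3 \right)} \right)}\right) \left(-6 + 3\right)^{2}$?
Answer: $486$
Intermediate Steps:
$W{\left(E \right)} = 2 E \left(3 + E\right)$
$Y{\left(t \right)} = t \left(3 + t\right)$
$\left(54 + Y{\left(W{\left(-3 \right)} \right)}\right) \left(-6 + 3\right)^{2} = \left(54 + 2 \left(-3\right) \left(3 - 3\right) \left(3 + 2 \left(-3\right) \left(3 - 3\right)\right)\right) \left(-6 + 3\right)^{2} = \left(54 + 2 \left(-3\right) 0 \left(3 + 2 \left(-3\right) 0\right)\right) \left(-3\right)^{2} = \left(54 + 0 \left(3 + 0\right)\right) 9 = \left(54 + 0 \cdot 3\right) 9 = \left(54 + 0\right) 9 = 54 \cdot 9 = 486$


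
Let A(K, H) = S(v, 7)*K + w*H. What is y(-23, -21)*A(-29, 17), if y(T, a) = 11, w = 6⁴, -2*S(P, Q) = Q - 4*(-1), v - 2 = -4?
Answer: 488213/2 ≈ 2.4411e+5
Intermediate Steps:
v = -2 (v = 2 - 4 = -2)
S(P, Q) = -2 - Q/2 (S(P, Q) = -(Q - 4*(-1))/2 = -(Q + 4)/2 = -(4 + Q)/2 = -2 - Q/2)
w = 1296
A(K, H) = 1296*H - 11*K/2 (A(K, H) = (-2 - ½*7)*K + 1296*H = (-2 - 7/2)*K + 1296*H = -11*K/2 + 1296*H = 1296*H - 11*K/2)
y(-23, -21)*A(-29, 17) = 11*(1296*17 - 11/2*(-29)) = 11*(22032 + 319/2) = 11*(44383/2) = 488213/2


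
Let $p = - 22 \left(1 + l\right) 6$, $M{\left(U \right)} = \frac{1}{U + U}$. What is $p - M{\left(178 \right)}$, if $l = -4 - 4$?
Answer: $\frac{328943}{356} \approx 924.0$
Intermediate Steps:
$l = -8$ ($l = -4 - 4 = -8$)
$M{\left(U \right)} = \frac{1}{2 U}$
$p = 924$ ($p = - 22 \left(1 - 8\right) 6 = - 22 \left(\left(-7\right) 6\right) = \left(-22\right) \left(-42\right) = 924$)
$p - M{\left(178 \right)} = 924 - \frac{1}{2 \cdot 178} = 924 - \frac{1}{2} \cdot \frac{1}{178} = 924 - \frac{1}{356} = \frac{328943}{356}$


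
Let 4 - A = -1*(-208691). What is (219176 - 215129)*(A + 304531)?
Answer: 387880668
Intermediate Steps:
A = -208687 (A = 4 - (-1)*(-208691) = 4 - 1*208691 = 4 - 208691 = -208687)
(219176 - 215129)*(A + 304531) = (219176 - 215129)*(-208687 + 304531) = 4047*95844 = 387880668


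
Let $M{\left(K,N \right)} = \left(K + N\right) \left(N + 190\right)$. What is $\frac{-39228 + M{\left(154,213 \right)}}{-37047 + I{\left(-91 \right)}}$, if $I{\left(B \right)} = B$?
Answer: $- \frac{108673}{37138} \approx -2.9262$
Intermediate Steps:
$M{\left(K,N \right)} = \left(190 + N\right) \left(K + N\right)$ ($M{\left(K,N \right)} = \left(K + N\right) \left(190 + N\right) = \left(190 + N\right) \left(K + N\right)$)
$\frac{-39228 + M{\left(154,213 \right)}}{-37047 + I{\left(-91 \right)}} = \frac{-39228 + \left(213^{2} + 190 \cdot 154 + 190 \cdot 213 + 154 \cdot 213\right)}{-37047 - 91} = \frac{-39228 + \left(45369 + 29260 + 40470 + 32802\right)}{-37138} = \left(-39228 + 147901\right) \left(- \frac{1}{37138}\right) = 108673 \left(- \frac{1}{37138}\right) = - \frac{108673}{37138}$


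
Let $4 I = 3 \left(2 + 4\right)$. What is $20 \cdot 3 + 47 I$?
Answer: $\frac{543}{2} \approx 271.5$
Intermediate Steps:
$I = \frac{9}{2}$ ($I = \frac{3 \left(2 + 4\right)}{4} = \frac{3 \cdot 6}{4} = \frac{1}{4} \cdot 18 = \frac{9}{2} \approx 4.5$)
$20 \cdot 3 + 47 I = 20 \cdot 3 + 47 \cdot \frac{9}{2} = 60 + \frac{423}{2} = \frac{543}{2}$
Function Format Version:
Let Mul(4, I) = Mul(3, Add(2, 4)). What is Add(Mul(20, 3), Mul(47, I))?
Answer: Rational(543, 2) ≈ 271.50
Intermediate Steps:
I = Rational(9, 2) (I = Mul(Rational(1, 4), Mul(3, Add(2, 4))) = Mul(Rational(1, 4), Mul(3, 6)) = Mul(Rational(1, 4), 18) = Rational(9, 2) ≈ 4.5000)
Add(Mul(20, 3), Mul(47, I)) = Add(Mul(20, 3), Mul(47, Rational(9, 2))) = Add(60, Rational(423, 2)) = Rational(543, 2)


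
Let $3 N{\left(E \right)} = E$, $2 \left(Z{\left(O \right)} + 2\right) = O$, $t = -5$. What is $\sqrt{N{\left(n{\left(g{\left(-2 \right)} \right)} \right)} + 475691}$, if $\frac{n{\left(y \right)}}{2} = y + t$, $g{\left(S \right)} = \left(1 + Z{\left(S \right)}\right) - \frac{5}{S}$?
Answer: $2 \sqrt{118922} \approx 689.7$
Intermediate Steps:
$Z{\left(O \right)} = -2 + \frac{O}{2}$
$g{\left(S \right)} = -1 + \frac{S}{2} - \frac{5}{S}$ ($g{\left(S \right)} = \left(1 + \left(-2 + \frac{S}{2}\right)\right) - \frac{5}{S} = \left(-1 + \frac{S}{2}\right) - \frac{5}{S} = -1 + \frac{S}{2} - \frac{5}{S}$)
$n{\left(y \right)} = -10 + 2 y$ ($n{\left(y \right)} = 2 \left(y - 5\right) = 2 \left(-5 + y\right) = -10 + 2 y$)
$N{\left(E \right)} = \frac{E}{3}$
$\sqrt{N{\left(n{\left(g{\left(-2 \right)} \right)} \right)} + 475691} = \sqrt{\frac{-10 + 2 \left(-1 + \frac{1}{2} \left(-2\right) - \frac{5}{-2}\right)}{3} + 475691} = \sqrt{\frac{-10 + 2 \left(-1 - 1 - - \frac{5}{2}\right)}{3} + 475691} = \sqrt{\frac{-10 + 2 \left(-1 - 1 + \frac{5}{2}\right)}{3} + 475691} = \sqrt{\frac{-10 + 2 \cdot \frac{1}{2}}{3} + 475691} = \sqrt{\frac{-10 + 1}{3} + 475691} = \sqrt{\frac{1}{3} \left(-9\right) + 475691} = \sqrt{-3 + 475691} = \sqrt{475688} = 2 \sqrt{118922}$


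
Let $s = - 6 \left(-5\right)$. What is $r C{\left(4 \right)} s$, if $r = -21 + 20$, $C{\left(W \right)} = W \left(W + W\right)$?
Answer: $-960$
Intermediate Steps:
$s = 30$ ($s = \left(-1\right) \left(-30\right) = 30$)
$C{\left(W \right)} = 2 W^{2}$ ($C{\left(W \right)} = W 2 W = 2 W^{2}$)
$r = -1$
$r C{\left(4 \right)} s = - 2 \cdot 4^{2} \cdot 30 = - 2 \cdot 16 \cdot 30 = \left(-1\right) 32 \cdot 30 = \left(-32\right) 30 = -960$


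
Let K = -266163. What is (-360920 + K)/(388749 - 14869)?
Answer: -627083/373880 ≈ -1.6772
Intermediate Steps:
(-360920 + K)/(388749 - 14869) = (-360920 - 266163)/(388749 - 14869) = -627083/373880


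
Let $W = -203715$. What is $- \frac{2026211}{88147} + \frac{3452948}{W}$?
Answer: $- \frac{717136581221}{17956866105} \approx -39.937$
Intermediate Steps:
$- \frac{2026211}{88147} + \frac{3452948}{W} = - \frac{2026211}{88147} + \frac{3452948}{-203715} = \left(-2026211\right) \frac{1}{88147} + 3452948 \left(- \frac{1}{203715}\right) = - \frac{2026211}{88147} - \frac{3452948}{203715} = - \frac{717136581221}{17956866105}$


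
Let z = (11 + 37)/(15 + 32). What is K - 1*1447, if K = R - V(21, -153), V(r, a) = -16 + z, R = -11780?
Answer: -620965/47 ≈ -13212.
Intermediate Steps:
z = 48/47 ≈ 1.0213
V(r, a) = -704/47 (V(r, a) = -16 + 48/47 = -704/47)
K = -552956/47 (K = -11780 - 1*(-704/47) = -11780 + 704/47 = -552956/47 ≈ -11765.)
K - 1*1447 = -552956/47 - 1*1447 = -552956/47 - 1447 = -620965/47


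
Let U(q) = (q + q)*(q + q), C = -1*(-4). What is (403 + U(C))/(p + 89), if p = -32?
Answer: 467/57 ≈ 8.1930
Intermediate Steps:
C = 4
U(q) = 4*q² (U(q) = (2*q)*(2*q) = 4*q²)
(403 + U(C))/(p + 89) = (403 + 4*4²)/(-32 + 89) = (403 + 4*16)/57 = (403 + 64)*(1/57) = 467*(1/57) = 467/57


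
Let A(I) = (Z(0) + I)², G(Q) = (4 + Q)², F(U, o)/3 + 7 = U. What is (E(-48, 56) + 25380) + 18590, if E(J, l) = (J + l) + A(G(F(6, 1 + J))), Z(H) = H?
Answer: 43979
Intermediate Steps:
F(U, o) = -21 + 3*U
A(I) = I² (A(I) = (0 + I)² = I²)
E(J, l) = 1 + J + l (E(J, l) = (J + l) + ((4 + (-21 + 3*6))²)² = (J + l) + ((4 + (-21 + 18))²)² = (J + l) + ((4 - 3)²)² = (J + l) + (1²)² = (J + l) + 1² = (J + l) + 1 = 1 + J + l)
(E(-48, 56) + 25380) + 18590 = ((1 - 48 + 56) + 25380) + 18590 = (9 + 25380) + 18590 = 25389 + 18590 = 43979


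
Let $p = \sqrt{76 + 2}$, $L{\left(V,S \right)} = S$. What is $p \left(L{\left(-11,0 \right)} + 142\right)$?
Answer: $142 \sqrt{78} \approx 1254.1$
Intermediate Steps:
$p = \sqrt{78} \approx 8.8318$
$p \left(L{\left(-11,0 \right)} + 142\right) = \sqrt{78} \left(0 + 142\right) = \sqrt{78} \cdot 142 = 142 \sqrt{78}$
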